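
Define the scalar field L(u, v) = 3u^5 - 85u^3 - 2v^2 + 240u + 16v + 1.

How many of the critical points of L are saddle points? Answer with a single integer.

2

L separates as a function of u plus a function of v, so ∇L=0 decouples.
∂L/∂u = 15(u - 4)(u - 1)(u + 1)(u + 4) = 0 at u ∈ {-4, -1, 1, 4}; ∂L/∂v = -4(v - 4) = 0 at v ∈ {4}.
The Hessian is diagonal: diag(L_uu, L_vv). Second derivatives: L_uu(-4)=-1800, L_uu(-1)=450, L_uu(1)=-450, L_uu(4)=1800; L_vv(4)=-4.
Saddle points occur where the two diagonal entries have opposite signs: (-1, 4), (4, 4). Count: 2.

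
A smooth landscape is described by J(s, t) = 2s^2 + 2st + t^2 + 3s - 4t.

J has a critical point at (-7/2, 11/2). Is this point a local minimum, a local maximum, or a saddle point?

The Hessian of J is constant: H = [[4, 2], [2, 2]].
det(H) = 4·2 − 2² = 4.
det(H) > 0 and tr(H) = 6 > 0, so H is positive definite and the point is a local minimum.

local minimum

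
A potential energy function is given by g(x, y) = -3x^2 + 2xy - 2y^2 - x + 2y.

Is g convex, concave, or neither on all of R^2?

concave

g is quadratic, so its Hessian is the constant matrix H = [[-6, 2], [2, -4]].
det(H) = 20, tr(H) = -10.
det(H) > 0 and tr(H) < 0, so H is negative definite everywhere: concave.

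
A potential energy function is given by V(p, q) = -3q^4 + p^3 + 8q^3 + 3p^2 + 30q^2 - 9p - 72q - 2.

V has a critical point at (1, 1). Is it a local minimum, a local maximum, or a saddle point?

The mixed partial ∂²V/∂p∂q is 0, so the Hessian at any point is diag(V_pp, V_qq) = diag(6(p + 1), 12(-3q^2 + 4q + 5)).
At (1, 1): H = diag(12, 72).
Both eigenvalues are positive, so H is positive definite: a local minimum.

local minimum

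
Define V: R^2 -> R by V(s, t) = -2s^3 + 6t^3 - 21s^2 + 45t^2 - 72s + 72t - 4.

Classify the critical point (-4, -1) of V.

The mixed partial ∂²V/∂s∂t is 0, so the Hessian at any point is diag(V_ss, V_tt) = diag(-6(2s + 7), 18(2t + 5)).
At (-4, -1): H = diag(6, 54).
Both eigenvalues are positive, so H is positive definite: a local minimum.

local minimum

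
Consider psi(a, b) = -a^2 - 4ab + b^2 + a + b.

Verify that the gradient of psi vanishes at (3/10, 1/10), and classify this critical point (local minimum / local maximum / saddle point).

saddle point

∇psi = (-2a - 4b + 1, -4a + 2b + 1); substituting (3/10, 1/10) gives ∇psi = (0, 0), so (3/10, 1/10) is indeed a critical point.
The Hessian of psi is constant: H = [[-2, -4], [-4, 2]].
det(H) = (-2)·2 − (-4)² = -20.
Since det(H) < 0, H is indefinite and the critical point is a saddle point.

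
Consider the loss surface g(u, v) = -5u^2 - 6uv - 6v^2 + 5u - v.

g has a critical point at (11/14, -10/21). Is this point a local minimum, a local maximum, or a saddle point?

local maximum

The Hessian of g is constant: H = [[-10, -6], [-6, -12]].
det(H) = (-10)·(-12) − (-6)² = 84.
det(H) > 0 and tr(H) = -22 < 0, so H is negative definite and the point is a local maximum.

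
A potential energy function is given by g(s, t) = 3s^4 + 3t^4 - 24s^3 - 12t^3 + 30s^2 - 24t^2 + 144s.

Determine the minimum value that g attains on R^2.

g(s,t) separates as P(s) + Q(t), so its minimum is min P + min Q.
P'(s) = 12(s - 4)(s - 3)(s + 1) vanishes at s ∈ {-1, 3, 4}; Q'(t) = 12t(t - 4)(t + 1) vanishes at t ∈ {-1, 0, 4}.
Local minima of P (where P''>0): P(-1)=-87, P(4)=288. Local minima of Q: Q(-1)=-9, Q(4)=-384.
So the global minimum of g is P(-1) + Q(4) = -87 − 384 = -471, attained at (-1, 4).

-471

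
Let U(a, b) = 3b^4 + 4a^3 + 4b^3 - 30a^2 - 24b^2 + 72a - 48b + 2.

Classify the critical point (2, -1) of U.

local maximum

The mixed partial ∂²U/∂a∂b is 0, so the Hessian at any point is diag(U_aa, U_bb) = diag(12(2a - 5), 12(3b^2 + 2b - 4)).
At (2, -1): H = diag(-12, -36).
Both eigenvalues are negative, so H is negative definite: a local maximum.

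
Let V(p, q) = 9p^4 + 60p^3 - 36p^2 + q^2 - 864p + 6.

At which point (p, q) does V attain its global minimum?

V(p,q) separates as A(p) + B(q) + 6, so its minimum is min A + min B + 6.
A'(p) = 36(p - 2)(p + 3)(p + 4) vanishes at p ∈ {-4, -3, 2}; B'(q) = 2q vanishes at q ∈ {0}.
Local minima of A (where A''>0): A(-4)=1344, A(2)=-1248. Local minima of B: B(0)=0.
So the global minimum of V is A(2) + B(0) + 6 = -1248 + 0 + 6 = -1242, attained at (2, 0).

(2, 0)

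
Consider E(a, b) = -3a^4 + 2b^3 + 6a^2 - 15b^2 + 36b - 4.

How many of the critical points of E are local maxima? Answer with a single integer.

E separates as a function of a plus a function of b, so ∇E=0 decouples.
∂E/∂a = -12a(a - 1)(a + 1) = 0 at a ∈ {-1, 0, 1}; ∂E/∂b = 6(b - 3)(b - 2) = 0 at b ∈ {2, 3}.
The Hessian is diagonal: diag(E_aa, E_bb). Second derivatives: E_aa(-1)=-24, E_aa(0)=12, E_aa(1)=-24; E_bb(2)=-6, E_bb(3)=6.
Local maxima occur where both diagonal entries negative: (-1, 2), (1, 2). Count: 2.

2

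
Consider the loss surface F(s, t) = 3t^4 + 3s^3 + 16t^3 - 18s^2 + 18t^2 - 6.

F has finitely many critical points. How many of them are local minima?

2

F separates as a function of s plus a function of t, so ∇F=0 decouples.
∂F/∂s = 9s(s - 4) = 0 at s ∈ {0, 4}; ∂F/∂t = 12t(t + 1)(t + 3) = 0 at t ∈ {-3, -1, 0}.
The Hessian is diagonal: diag(F_ss, F_tt). Second derivatives: F_ss(0)=-36, F_ss(4)=36; F_tt(-3)=72, F_tt(-1)=-24, F_tt(0)=36.
Local minima occur where both diagonal entries positive: (4, -3), (4, 0). Count: 2.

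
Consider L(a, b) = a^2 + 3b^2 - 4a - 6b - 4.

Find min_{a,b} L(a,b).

L(a,b) separates as P(a) + Q(b) − 4, so its minimum is min P + min Q − 4.
P'(a) = 2a - 4 vanishes at a ∈ {2}; Q'(b) = 6b - 6 vanishes at b ∈ {1}.
Local minima of P (where P''>0): P(2)=-4. Local minima of Q: Q(1)=-3.
So the global minimum of L is P(2) + Q(1) − 4 = -4 − 3 − 4 = -11, attained at (2, 1).

-11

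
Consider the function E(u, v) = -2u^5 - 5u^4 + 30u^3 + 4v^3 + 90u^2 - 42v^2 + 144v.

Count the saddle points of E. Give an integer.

E separates as a function of u plus a function of v, so ∇E=0 decouples.
∂E/∂u = -10u(u - 3)(u + 2)(u + 3) = 0 at u ∈ {-3, -2, 0, 3}; ∂E/∂v = 12(v - 4)(v - 3) = 0 at v ∈ {3, 4}.
The Hessian is diagonal: diag(E_uu, E_vv). Second derivatives: E_uu(-3)=180, E_uu(-2)=-100, E_uu(0)=180, E_uu(3)=-900; E_vv(3)=-12, E_vv(4)=12.
Saddle points occur where the two diagonal entries have opposite signs: (-3, 3), (-2, 4), (0, 3), (3, 4). Count: 4.

4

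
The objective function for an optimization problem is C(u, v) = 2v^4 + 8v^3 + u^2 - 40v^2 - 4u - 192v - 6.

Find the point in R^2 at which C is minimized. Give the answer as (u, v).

C(u,v) separates as P(u) + Q(v) − 6, so its minimum is min P + min Q − 6.
P'(u) = 2u - 4 vanishes at u ∈ {2}; Q'(v) = 8(v - 3)(v + 2)(v + 4) vanishes at v ∈ {-4, -2, 3}.
Local minima of P (where P''>0): P(2)=-4. Local minima of Q: Q(-4)=128, Q(3)=-558.
So the global minimum of C is P(2) + Q(3) − 6 = -4 − 558 − 6 = -568, attained at (2, 3).

(2, 3)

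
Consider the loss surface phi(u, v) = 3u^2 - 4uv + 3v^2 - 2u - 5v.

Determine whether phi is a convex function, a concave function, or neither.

phi is quadratic, so its Hessian is the constant matrix H = [[6, -4], [-4, 6]].
det(H) = 20, tr(H) = 12.
det(H) > 0 and tr(H) > 0, so H is positive definite everywhere: convex.

convex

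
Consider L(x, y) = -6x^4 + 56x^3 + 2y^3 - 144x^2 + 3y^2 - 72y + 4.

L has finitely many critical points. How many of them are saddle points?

L separates as a function of x plus a function of y, so ∇L=0 decouples.
∂L/∂x = -24x(x - 4)(x - 3) = 0 at x ∈ {0, 3, 4}; ∂L/∂y = 6(y - 3)(y + 4) = 0 at y ∈ {-4, 3}.
The Hessian is diagonal: diag(L_xx, L_yy). Second derivatives: L_xx(0)=-288, L_xx(3)=72, L_xx(4)=-96; L_yy(-4)=-42, L_yy(3)=42.
Saddle points occur where the two diagonal entries have opposite signs: (0, 3), (3, -4), (4, 3). Count: 3.

3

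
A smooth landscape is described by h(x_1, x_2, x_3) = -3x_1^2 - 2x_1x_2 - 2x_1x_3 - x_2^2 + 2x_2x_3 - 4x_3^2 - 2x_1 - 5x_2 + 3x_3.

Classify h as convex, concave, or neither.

concave

h is quadratic, so its Hessian is the constant matrix H = [[-6, -2, -2], [-2, -2, 2], [-2, 2, -8]].
Leading principal minors: -6, 8, -16.
Signs alternate −, +, − ⇒ H ≺ 0 ⇒ concave.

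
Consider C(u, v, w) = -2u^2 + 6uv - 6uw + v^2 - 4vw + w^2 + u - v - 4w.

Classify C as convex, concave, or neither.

C is quadratic, so its Hessian is the constant matrix H = [[-4, 6, -6], [6, 2, -4], [-6, -4, 2]].
Leading principal minors: -4, -44, 192.
Neither pattern holds ⇒ H is indefinite ⇒ neither convex nor concave.

neither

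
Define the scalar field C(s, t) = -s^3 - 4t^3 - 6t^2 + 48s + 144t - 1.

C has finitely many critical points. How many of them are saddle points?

C separates as a function of s plus a function of t, so ∇C=0 decouples.
∂C/∂s = -3(s - 4)(s + 4) = 0 at s ∈ {-4, 4}; ∂C/∂t = -12(t - 3)(t + 4) = 0 at t ∈ {-4, 3}.
The Hessian is diagonal: diag(C_ss, C_tt). Second derivatives: C_ss(-4)=24, C_ss(4)=-24; C_tt(-4)=84, C_tt(3)=-84.
Saddle points occur where the two diagonal entries have opposite signs: (-4, 3), (4, -4). Count: 2.

2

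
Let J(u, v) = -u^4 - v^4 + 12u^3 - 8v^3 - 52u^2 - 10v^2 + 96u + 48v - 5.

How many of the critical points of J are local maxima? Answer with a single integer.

4

J separates as a function of u plus a function of v, so ∇J=0 decouples.
∂J/∂u = -4(u - 4)(u - 3)(u - 2) = 0 at u ∈ {2, 3, 4}; ∂J/∂v = -4(v - 1)(v + 3)(v + 4) = 0 at v ∈ {-4, -3, 1}.
The Hessian is diagonal: diag(J_uu, J_vv). Second derivatives: J_uu(2)=-8, J_uu(3)=4, J_uu(4)=-8; J_vv(-4)=-20, J_vv(-3)=16, J_vv(1)=-80.
Local maxima occur where both diagonal entries negative: (2, -4), (2, 1), (4, -4), (4, 1). Count: 4.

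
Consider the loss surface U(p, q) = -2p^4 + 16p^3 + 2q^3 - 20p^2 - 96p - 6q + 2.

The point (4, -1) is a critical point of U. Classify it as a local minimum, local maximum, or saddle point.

local maximum

The mixed partial ∂²U/∂p∂q is 0, so the Hessian at any point is diag(U_pp, U_qq) = diag(8(-3p^2 + 12p - 5), 12q).
At (4, -1): H = diag(-40, -12).
Both eigenvalues are negative, so H is negative definite: a local maximum.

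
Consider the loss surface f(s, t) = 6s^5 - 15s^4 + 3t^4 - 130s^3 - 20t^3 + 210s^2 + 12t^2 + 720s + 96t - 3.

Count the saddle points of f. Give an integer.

6

f separates as a function of s plus a function of t, so ∇f=0 decouples.
∂f/∂s = 30(s - 4)(s - 2)(s + 1)(s + 3) = 0 at s ∈ {-3, -1, 2, 4}; ∂f/∂t = 12(t - 4)(t - 2)(t + 1) = 0 at t ∈ {-1, 2, 4}.
The Hessian is diagonal: diag(f_ss, f_tt). Second derivatives: f_ss(-3)=-2100, f_ss(-1)=900, f_ss(2)=-900, f_ss(4)=2100; f_tt(-1)=180, f_tt(2)=-72, f_tt(4)=120.
Saddle points occur where the two diagonal entries have opposite signs: (-3, -1), (-3, 4), (-1, 2), (2, -1), (2, 4), (4, 2). Count: 6.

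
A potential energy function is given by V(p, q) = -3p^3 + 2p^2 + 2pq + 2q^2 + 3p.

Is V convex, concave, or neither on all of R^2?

The term -3p^3 is cubic, so the Hessian is not constant.
∂²V/∂p² = -18p + 4, which takes both signs as p varies (negative for sufficiently large p). A diagonal entry of the Hessian changing sign means the Hessian is neither positive- nor negative-semidefinite on all of R^2.

neither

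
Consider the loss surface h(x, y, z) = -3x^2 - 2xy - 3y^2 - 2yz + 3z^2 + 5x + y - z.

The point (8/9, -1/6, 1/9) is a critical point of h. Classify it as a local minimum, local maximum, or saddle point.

The Hessian is constant: H = [[-6, -2, 0], [-2, -6, -2], [0, -2, 6]].
Leading principal minors: Δ₁ = -6, Δ₂ = 32, Δ₃ = 216.
The minors fit neither the all-positive nor the alternating-sign pattern, so H is indefinite: a saddle point.

saddle point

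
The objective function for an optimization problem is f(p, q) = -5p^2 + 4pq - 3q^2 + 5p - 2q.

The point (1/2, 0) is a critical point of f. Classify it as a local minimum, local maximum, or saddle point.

local maximum

The Hessian of f is constant: H = [[-10, 4], [4, -6]].
det(H) = (-10)·(-6) − 4² = 44.
det(H) > 0 and tr(H) = -16 < 0, so H is negative definite and the point is a local maximum.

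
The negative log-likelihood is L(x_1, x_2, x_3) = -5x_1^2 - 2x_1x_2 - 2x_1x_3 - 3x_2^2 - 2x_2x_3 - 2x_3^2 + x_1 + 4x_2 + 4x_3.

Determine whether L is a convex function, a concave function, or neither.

concave

L is quadratic, so its Hessian is the constant matrix H = [[-10, -2, -2], [-2, -6, -2], [-2, -2, -4]].
Leading principal minors: -10, 56, -176.
Signs alternate −, +, − ⇒ H ≺ 0 ⇒ concave.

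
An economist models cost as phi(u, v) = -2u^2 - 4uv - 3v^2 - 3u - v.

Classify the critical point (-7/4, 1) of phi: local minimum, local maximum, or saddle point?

The Hessian of phi is constant: H = [[-4, -4], [-4, -6]].
det(H) = (-4)·(-6) − (-4)² = 8.
det(H) > 0 and tr(H) = -10 < 0, so H is negative definite and the point is a local maximum.

local maximum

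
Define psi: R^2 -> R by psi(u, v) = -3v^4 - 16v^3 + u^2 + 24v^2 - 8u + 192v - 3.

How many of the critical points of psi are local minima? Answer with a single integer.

psi separates as a function of u plus a function of v, so ∇psi=0 decouples.
∂psi/∂u = 2(u - 4) = 0 at u ∈ {4}; ∂psi/∂v = -12(v - 2)(v + 2)(v + 4) = 0 at v ∈ {-4, -2, 2}.
The Hessian is diagonal: diag(psi_uu, psi_vv). Second derivatives: psi_uu(4)=2; psi_vv(-4)=-144, psi_vv(-2)=96, psi_vv(2)=-288.
Local minima occur where both diagonal entries positive: (4, -2). Count: 1.

1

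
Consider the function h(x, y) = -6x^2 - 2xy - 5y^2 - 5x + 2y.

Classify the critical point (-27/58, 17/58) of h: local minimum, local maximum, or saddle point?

The Hessian of h is constant: H = [[-12, -2], [-2, -10]].
det(H) = (-12)·(-10) − (-2)² = 116.
det(H) > 0 and tr(H) = -22 < 0, so H is negative definite and the point is a local maximum.

local maximum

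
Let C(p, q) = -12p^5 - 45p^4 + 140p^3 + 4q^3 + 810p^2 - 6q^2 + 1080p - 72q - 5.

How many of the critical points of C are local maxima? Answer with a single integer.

C separates as a function of p plus a function of q, so ∇C=0 decouples.
∂C/∂p = -60(p - 3)(p + 1)(p + 2)(p + 3) = 0 at p ∈ {-3, -2, -1, 3}; ∂C/∂q = 12(q - 3)(q + 2) = 0 at q ∈ {-2, 3}.
The Hessian is diagonal: diag(C_pp, C_qq). Second derivatives: C_pp(-3)=720, C_pp(-2)=-300, C_pp(-1)=480, C_pp(3)=-7200; C_qq(-2)=-60, C_qq(3)=60.
Local maxima occur where both diagonal entries negative: (-2, -2), (3, -2). Count: 2.

2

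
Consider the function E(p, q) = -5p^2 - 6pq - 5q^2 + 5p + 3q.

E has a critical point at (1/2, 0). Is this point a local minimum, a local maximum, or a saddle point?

local maximum

The Hessian of E is constant: H = [[-10, -6], [-6, -10]].
det(H) = (-10)·(-10) − (-6)² = 64.
det(H) > 0 and tr(H) = -20 < 0, so H is negative definite and the point is a local maximum.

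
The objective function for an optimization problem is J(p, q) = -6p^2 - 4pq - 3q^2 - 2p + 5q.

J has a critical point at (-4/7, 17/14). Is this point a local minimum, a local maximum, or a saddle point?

The Hessian of J is constant: H = [[-12, -4], [-4, -6]].
det(H) = (-12)·(-6) − (-4)² = 56.
det(H) > 0 and tr(H) = -18 < 0, so H is negative definite and the point is a local maximum.

local maximum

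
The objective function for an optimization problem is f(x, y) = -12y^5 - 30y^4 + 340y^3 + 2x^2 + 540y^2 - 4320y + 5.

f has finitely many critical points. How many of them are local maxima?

0

f separates as a function of x plus a function of y, so ∇f=0 decouples.
∂f/∂x = 4x = 0 at x ∈ {0}; ∂f/∂y = -60(y - 3)(y - 2)(y + 3)(y + 4) = 0 at y ∈ {-4, -3, 2, 3}.
The Hessian is diagonal: diag(f_xx, f_yy). Second derivatives: f_xx(0)=4; f_yy(-4)=2520, f_yy(-3)=-1800, f_yy(2)=1800, f_yy(3)=-2520.
Local maxima occur where both diagonal entries negative: none. Count: 0.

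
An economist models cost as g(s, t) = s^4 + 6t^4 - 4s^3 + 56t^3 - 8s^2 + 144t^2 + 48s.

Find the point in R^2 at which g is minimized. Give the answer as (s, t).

(-2, 0)

g(s,t) separates as P(s) + Q(t), so its minimum is min P + min Q.
P'(s) = 4(s - 3)(s - 2)(s + 2) vanishes at s ∈ {-2, 2, 3}; Q'(t) = 24t(t + 3)(t + 4) vanishes at t ∈ {-4, -3, 0}.
Local minima of P (where P''>0): P(-2)=-80, P(3)=45. Local minima of Q: Q(-4)=256, Q(0)=0.
So the global minimum of g is P(-2) + Q(0) = -80 + 0 = -80, attained at (-2, 0).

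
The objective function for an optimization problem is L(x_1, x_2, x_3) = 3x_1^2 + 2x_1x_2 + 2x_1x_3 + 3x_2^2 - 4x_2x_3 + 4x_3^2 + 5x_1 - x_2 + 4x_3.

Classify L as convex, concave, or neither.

convex

L is quadratic, so its Hessian is the constant matrix H = [[6, 2, 2], [2, 6, -4], [2, -4, 8]].
Leading principal minors: 6, 32, 104.
All positive ⇒ H ≻ 0 ⇒ convex.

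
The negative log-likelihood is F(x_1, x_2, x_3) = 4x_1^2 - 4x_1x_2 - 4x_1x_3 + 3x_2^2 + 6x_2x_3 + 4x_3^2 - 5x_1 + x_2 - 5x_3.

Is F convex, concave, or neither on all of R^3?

F is quadratic, so its Hessian is the constant matrix H = [[8, -4, -4], [-4, 6, 6], [-4, 6, 8]].
Leading principal minors: 8, 32, 64.
All positive ⇒ H ≻ 0 ⇒ convex.

convex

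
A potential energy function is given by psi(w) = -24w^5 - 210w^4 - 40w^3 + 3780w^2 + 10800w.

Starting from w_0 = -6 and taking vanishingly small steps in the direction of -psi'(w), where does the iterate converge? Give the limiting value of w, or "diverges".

-5

psi'(w) = -120(w - 3)(w + 2)(w + 3)(w + 5), so psi'(-6) = -12960.
Gradient descent moves in the -psi' direction, i.e. w is increasing.
The nearest critical point in that direction is w = -5, where psi'' = 5760 > 0 (a local minimum). The iterate converges there.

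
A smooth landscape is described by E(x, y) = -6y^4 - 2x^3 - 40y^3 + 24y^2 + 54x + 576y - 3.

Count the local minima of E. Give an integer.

1

E separates as a function of x plus a function of y, so ∇E=0 decouples.
∂E/∂x = -6(x - 3)(x + 3) = 0 at x ∈ {-3, 3}; ∂E/∂y = -24(y - 2)(y + 3)(y + 4) = 0 at y ∈ {-4, -3, 2}.
The Hessian is diagonal: diag(E_xx, E_yy). Second derivatives: E_xx(-3)=36, E_xx(3)=-36; E_yy(-4)=-144, E_yy(-3)=120, E_yy(2)=-720.
Local minima occur where both diagonal entries positive: (-3, -3). Count: 1.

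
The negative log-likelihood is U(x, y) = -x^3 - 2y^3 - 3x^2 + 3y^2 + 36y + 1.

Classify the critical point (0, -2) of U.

saddle point

The mixed partial ∂²U/∂x∂y is 0, so the Hessian at any point is diag(U_xx, U_yy) = diag(-6(x + 1), 6(-2y + 1)).
At (0, -2): H = diag(-6, 30).
The eigenvalues have opposite signs, so H is indefinite: a saddle point.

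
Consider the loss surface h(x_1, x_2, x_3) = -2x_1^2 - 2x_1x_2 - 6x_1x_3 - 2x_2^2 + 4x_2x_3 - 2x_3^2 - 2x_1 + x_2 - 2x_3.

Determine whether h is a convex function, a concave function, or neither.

h is quadratic, so its Hessian is the constant matrix H = [[-4, -2, -6], [-2, -4, 4], [-6, 4, -4]].
Leading principal minors: -4, 12, 256.
Neither pattern holds ⇒ H is indefinite ⇒ neither convex nor concave.

neither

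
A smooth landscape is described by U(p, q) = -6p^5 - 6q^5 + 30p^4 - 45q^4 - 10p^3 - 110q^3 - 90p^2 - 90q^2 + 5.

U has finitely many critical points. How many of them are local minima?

U separates as a function of p plus a function of q, so ∇U=0 decouples.
∂U/∂p = -30p(p - 3)(p - 2)(p + 1) = 0 at p ∈ {-1, 0, 2, 3}; ∂U/∂q = -30q(q + 1)(q + 2)(q + 3) = 0 at q ∈ {-3, -2, -1, 0}.
The Hessian is diagonal: diag(U_pp, U_qq). Second derivatives: U_pp(-1)=360, U_pp(0)=-180, U_pp(2)=180, U_pp(3)=-360; U_qq(-3)=180, U_qq(-2)=-60, U_qq(-1)=60, U_qq(0)=-180.
Local minima occur where both diagonal entries positive: (-1, -3), (-1, -1), (2, -3), (2, -1). Count: 4.

4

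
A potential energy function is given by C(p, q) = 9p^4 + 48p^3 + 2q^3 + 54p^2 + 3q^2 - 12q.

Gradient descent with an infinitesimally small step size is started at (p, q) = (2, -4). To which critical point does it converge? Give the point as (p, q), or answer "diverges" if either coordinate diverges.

diverges

C is separable, so gradient descent decouples: p follows -∂C/∂p, q follows -∂C/∂q.
∂C/∂p = 36p(p + 1)(p + 3); at p=2 this is 1080, so p decreases.
∂C/∂q = 6(q - 1)(q + 2); at q=-4 this is 60, so q decreases.
The q-coordinate has no critical point in that direction and runs off to infinity.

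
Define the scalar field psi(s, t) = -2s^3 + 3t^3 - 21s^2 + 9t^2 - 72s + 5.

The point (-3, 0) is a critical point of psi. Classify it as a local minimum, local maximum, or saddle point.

The mixed partial ∂²psi/∂s∂t is 0, so the Hessian at any point is diag(psi_ss, psi_tt) = diag(-6(2s + 7), 18(t + 1)).
At (-3, 0): H = diag(-6, 18).
The eigenvalues have opposite signs, so H is indefinite: a saddle point.

saddle point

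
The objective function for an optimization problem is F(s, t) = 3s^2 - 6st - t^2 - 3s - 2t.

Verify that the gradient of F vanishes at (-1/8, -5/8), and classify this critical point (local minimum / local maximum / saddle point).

∇F = (6s - 6t - 3, -6s - 2t - 2); substituting (-1/8, -5/8) gives ∇F = (0, 0), so (-1/8, -5/8) is indeed a critical point.
The Hessian of F is constant: H = [[6, -6], [-6, -2]].
det(H) = 6·(-2) − (-6)² = -48.
Since det(H) < 0, H is indefinite and the critical point is a saddle point.

saddle point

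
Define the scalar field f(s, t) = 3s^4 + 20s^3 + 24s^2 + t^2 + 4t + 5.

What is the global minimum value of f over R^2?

f(s,t) separates as P(s) + Q(t) + 5, so its minimum is min P + min Q + 5.
P'(s) = 12s(s + 1)(s + 4) vanishes at s ∈ {-4, -1, 0}; Q'(t) = 2(t + 2) vanishes at t ∈ {-2}.
Local minima of P (where P''>0): P(-4)=-128, P(0)=0. Local minima of Q: Q(-2)=-4.
So the global minimum of f is P(-4) + Q(-2) + 5 = -128 − 4 + 5 = -127, attained at (-4, -2).

-127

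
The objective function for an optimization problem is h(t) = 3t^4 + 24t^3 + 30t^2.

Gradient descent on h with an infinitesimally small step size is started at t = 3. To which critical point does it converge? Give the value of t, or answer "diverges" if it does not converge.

h'(t) = 12t(t + 1)(t + 5), so h'(3) = 1152.
Gradient descent moves in the -h' direction, i.e. t is decreasing.
The nearest critical point in that direction is t = 0, where h'' = 60 > 0 (a local minimum). The iterate converges there.

0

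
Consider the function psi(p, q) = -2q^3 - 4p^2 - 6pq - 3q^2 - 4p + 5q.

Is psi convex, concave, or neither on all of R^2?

neither

The term -2q^3 is cubic, so the Hessian is not constant.
∂²psi/∂q² = -12q - 6, which takes both signs as q varies (negative for sufficiently large q). A diagonal entry of the Hessian changing sign means the Hessian is neither positive- nor negative-semidefinite on all of R^2.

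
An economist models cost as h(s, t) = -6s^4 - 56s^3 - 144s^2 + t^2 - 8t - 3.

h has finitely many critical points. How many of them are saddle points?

2

h separates as a function of s plus a function of t, so ∇h=0 decouples.
∂h/∂s = -24s(s + 3)(s + 4) = 0 at s ∈ {-4, -3, 0}; ∂h/∂t = 2(t - 4) = 0 at t ∈ {4}.
The Hessian is diagonal: diag(h_ss, h_tt). Second derivatives: h_ss(-4)=-96, h_ss(-3)=72, h_ss(0)=-288; h_tt(4)=2.
Saddle points occur where the two diagonal entries have opposite signs: (-4, 4), (0, 4). Count: 2.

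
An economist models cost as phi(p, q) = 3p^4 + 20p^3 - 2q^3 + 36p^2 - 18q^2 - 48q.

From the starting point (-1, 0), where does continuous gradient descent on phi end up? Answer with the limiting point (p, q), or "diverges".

phi is separable, so gradient descent decouples: p follows -∂phi/∂p, q follows -∂phi/∂q.
∂phi/∂p = 12p(p + 2)(p + 3); at p=-1 this is -24, so p increases.
∂phi/∂q = -6(q + 2)(q + 4); at q=0 this is -48, so q increases.
The q-coordinate has no critical point in that direction and runs off to infinity.

diverges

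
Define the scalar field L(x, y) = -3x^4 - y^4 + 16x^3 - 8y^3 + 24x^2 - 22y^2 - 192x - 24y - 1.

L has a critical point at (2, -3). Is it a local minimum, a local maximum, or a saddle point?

saddle point

The mixed partial ∂²L/∂x∂y is 0, so the Hessian at any point is diag(L_xx, L_yy) = diag(12(-3x^2 + 8x + 4), -4(3y^2 + 12y + 11)).
At (2, -3): H = diag(96, -8).
The eigenvalues have opposite signs, so H is indefinite: a saddle point.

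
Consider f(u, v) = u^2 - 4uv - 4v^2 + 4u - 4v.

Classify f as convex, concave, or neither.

f is quadratic, so its Hessian is the constant matrix H = [[2, -4], [-4, -8]].
det(H) = -32, tr(H) = -6.
det(H) < 0, so H is indefinite: neither convex nor concave.

neither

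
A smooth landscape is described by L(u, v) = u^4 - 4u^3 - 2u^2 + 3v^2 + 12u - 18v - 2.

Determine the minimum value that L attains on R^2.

-38

L(u,v) separates as P(u) + Q(v) − 2, so its minimum is min P + min Q − 2.
P'(u) = 4(u - 3)(u - 1)(u + 1) vanishes at u ∈ {-1, 1, 3}; Q'(v) = 6v - 18 vanishes at v ∈ {3}.
Local minima of P (where P''>0): P(-1)=-9, P(3)=-9. Local minima of Q: Q(3)=-27.
So the global minimum of L is P(-1) + Q(3) − 2 = -9 − 27 − 2 = -38, attained at (-1, 3).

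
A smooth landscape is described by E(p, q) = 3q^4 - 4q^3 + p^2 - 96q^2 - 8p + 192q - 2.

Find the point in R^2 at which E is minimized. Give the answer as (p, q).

E(p,q) separates as A(p) + B(q) − 2, so its minimum is min A + min B − 2.
A'(p) = 2p - 8 vanishes at p ∈ {4}; B'(q) = 12(q - 4)(q - 1)(q + 4) vanishes at q ∈ {-4, 1, 4}.
Local minima of A (where A''>0): A(4)=-16. Local minima of B: B(-4)=-1280, B(4)=-256.
So the global minimum of E is A(4) + B(-4) − 2 = -16 − 1280 − 2 = -1298, attained at (4, -4).

(4, -4)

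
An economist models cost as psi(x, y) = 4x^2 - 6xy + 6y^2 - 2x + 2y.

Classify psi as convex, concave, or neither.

psi is quadratic, so its Hessian is the constant matrix H = [[8, -6], [-6, 12]].
det(H) = 60, tr(H) = 20.
det(H) > 0 and tr(H) > 0, so H is positive definite everywhere: convex.

convex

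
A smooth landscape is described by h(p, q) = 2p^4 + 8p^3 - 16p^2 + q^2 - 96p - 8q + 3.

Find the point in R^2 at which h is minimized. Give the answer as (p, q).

(2, 4)

h(p,q) separates as A(p) + B(q) + 3, so its minimum is min A + min B + 3.
A'(p) = 8(p - 2)(p + 2)(p + 3) vanishes at p ∈ {-3, -2, 2}; B'(q) = 2q - 8 vanishes at q ∈ {4}.
Local minima of A (where A''>0): A(-3)=90, A(2)=-160. Local minima of B: B(4)=-16.
So the global minimum of h is A(2) + B(4) + 3 = -160 − 16 + 3 = -173, attained at (2, 4).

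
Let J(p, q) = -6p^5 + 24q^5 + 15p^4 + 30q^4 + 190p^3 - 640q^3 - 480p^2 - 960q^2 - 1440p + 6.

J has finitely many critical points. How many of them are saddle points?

8

J separates as a function of p plus a function of q, so ∇J=0 decouples.
∂J/∂p = -30(p - 4)(p - 3)(p + 1)(p + 4) = 0 at p ∈ {-4, -1, 3, 4}; ∂J/∂q = 120q(q - 4)(q + 1)(q + 4) = 0 at q ∈ {-4, -1, 0, 4}.
The Hessian is diagonal: diag(J_pp, J_qq). Second derivatives: J_pp(-4)=5040, J_pp(-1)=-1800, J_pp(3)=840, J_pp(4)=-1200; J_qq(-4)=-11520, J_qq(-1)=1800, J_qq(0)=-1920, J_qq(4)=19200.
Saddle points occur where the two diagonal entries have opposite signs: (-4, -4), (-4, 0), (-1, -1), (-1, 4), (3, -4), (3, 0), (4, -1), (4, 4). Count: 8.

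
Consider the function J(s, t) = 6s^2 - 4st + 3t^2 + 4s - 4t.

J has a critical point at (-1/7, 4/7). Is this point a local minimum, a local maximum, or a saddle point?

local minimum

The Hessian of J is constant: H = [[12, -4], [-4, 6]].
det(H) = 12·6 − (-4)² = 56.
det(H) > 0 and tr(H) = 18 > 0, so H is positive definite and the point is a local minimum.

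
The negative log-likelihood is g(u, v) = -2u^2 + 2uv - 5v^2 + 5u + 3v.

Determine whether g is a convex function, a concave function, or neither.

g is quadratic, so its Hessian is the constant matrix H = [[-4, 2], [2, -10]].
det(H) = 36, tr(H) = -14.
det(H) > 0 and tr(H) < 0, so H is negative definite everywhere: concave.

concave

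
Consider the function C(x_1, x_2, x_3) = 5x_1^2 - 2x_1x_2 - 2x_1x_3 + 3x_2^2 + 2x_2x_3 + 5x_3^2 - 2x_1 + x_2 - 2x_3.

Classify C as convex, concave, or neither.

C is quadratic, so its Hessian is the constant matrix H = [[10, -2, -2], [-2, 6, 2], [-2, 2, 10]].
Leading principal minors: 10, 56, 512.
All positive ⇒ H ≻ 0 ⇒ convex.

convex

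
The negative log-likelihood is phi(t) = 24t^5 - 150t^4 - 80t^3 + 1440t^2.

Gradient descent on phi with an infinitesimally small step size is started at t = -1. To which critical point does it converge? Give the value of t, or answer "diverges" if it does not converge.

phi'(t) = 120t(t - 4)(t - 3)(t + 2), so phi'(-1) = -2400.
Gradient descent moves in the -phi' direction, i.e. t is increasing.
The nearest critical point in that direction is t = 0, where phi'' = 2880 > 0 (a local minimum). The iterate converges there.

0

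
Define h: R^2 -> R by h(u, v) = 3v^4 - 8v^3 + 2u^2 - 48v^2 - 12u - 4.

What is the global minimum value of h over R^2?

h(u,v) separates as P(u) + Q(v) − 4, so its minimum is min P + min Q − 4.
P'(u) = 4u - 12 vanishes at u ∈ {3}; Q'(v) = 12v(v - 4)(v + 2) vanishes at v ∈ {-2, 0, 4}.
Local minima of P (where P''>0): P(3)=-18. Local minima of Q: Q(-2)=-80, Q(4)=-512.
So the global minimum of h is P(3) + Q(4) − 4 = -18 − 512 − 4 = -534, attained at (3, 4).

-534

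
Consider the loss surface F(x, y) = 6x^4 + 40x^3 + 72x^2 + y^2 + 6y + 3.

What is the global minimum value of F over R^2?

-6

F(x,y) separates as P(x) + Q(y) + 3, so its minimum is min P + min Q + 3.
P'(x) = 24x(x + 2)(x + 3) vanishes at x ∈ {-3, -2, 0}; Q'(y) = 2y + 6 vanishes at y ∈ {-3}.
Local minima of P (where P''>0): P(-3)=54, P(0)=0. Local minima of Q: Q(-3)=-9.
So the global minimum of F is P(0) + Q(-3) + 3 = 0 − 9 + 3 = -6, attained at (0, -3).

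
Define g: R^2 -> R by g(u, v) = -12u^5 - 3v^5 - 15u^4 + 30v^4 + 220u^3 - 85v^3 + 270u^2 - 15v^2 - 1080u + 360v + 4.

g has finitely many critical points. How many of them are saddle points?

g separates as a function of u plus a function of v, so ∇g=0 decouples.
∂g/∂u = -60(u - 3)(u - 1)(u + 2)(u + 3) = 0 at u ∈ {-3, -2, 1, 3}; ∂g/∂v = -15(v - 4)(v - 3)(v - 2)(v + 1) = 0 at v ∈ {-1, 2, 3, 4}.
The Hessian is diagonal: diag(g_uu, g_vv). Second derivatives: g_uu(-3)=1440, g_uu(-2)=-900, g_uu(1)=1440, g_uu(3)=-3600; g_vv(-1)=900, g_vv(2)=-90, g_vv(3)=60, g_vv(4)=-150.
Saddle points occur where the two diagonal entries have opposite signs: (-3, 2), (-3, 4), (-2, -1), (-2, 3), (1, 2), (1, 4), (3, -1), (3, 3). Count: 8.

8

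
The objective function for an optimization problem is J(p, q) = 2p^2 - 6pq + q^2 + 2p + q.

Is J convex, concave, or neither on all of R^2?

J is quadratic, so its Hessian is the constant matrix H = [[4, -6], [-6, 2]].
det(H) = -28, tr(H) = 6.
det(H) < 0, so H is indefinite: neither convex nor concave.

neither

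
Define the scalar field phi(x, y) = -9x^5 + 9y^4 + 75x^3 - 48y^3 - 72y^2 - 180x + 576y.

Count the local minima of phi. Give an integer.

4

phi separates as a function of x plus a function of y, so ∇phi=0 decouples.
∂phi/∂x = -45(x - 2)(x - 1)(x + 1)(x + 2) = 0 at x ∈ {-2, -1, 1, 2}; ∂phi/∂y = 36(y - 4)(y - 2)(y + 2) = 0 at y ∈ {-2, 2, 4}.
The Hessian is diagonal: diag(phi_xx, phi_yy). Second derivatives: phi_xx(-2)=540, phi_xx(-1)=-270, phi_xx(1)=270, phi_xx(2)=-540; phi_yy(-2)=864, phi_yy(2)=-288, phi_yy(4)=432.
Local minima occur where both diagonal entries positive: (-2, -2), (-2, 4), (1, -2), (1, 4). Count: 4.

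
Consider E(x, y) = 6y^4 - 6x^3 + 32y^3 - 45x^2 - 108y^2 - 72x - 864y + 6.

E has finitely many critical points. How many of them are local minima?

E separates as a function of x plus a function of y, so ∇E=0 decouples.
∂E/∂x = -18(x + 1)(x + 4) = 0 at x ∈ {-4, -1}; ∂E/∂y = 24(y - 3)(y + 3)(y + 4) = 0 at y ∈ {-4, -3, 3}.
The Hessian is diagonal: diag(E_xx, E_yy). Second derivatives: E_xx(-4)=54, E_xx(-1)=-54; E_yy(-4)=168, E_yy(-3)=-144, E_yy(3)=1008.
Local minima occur where both diagonal entries positive: (-4, -4), (-4, 3). Count: 2.

2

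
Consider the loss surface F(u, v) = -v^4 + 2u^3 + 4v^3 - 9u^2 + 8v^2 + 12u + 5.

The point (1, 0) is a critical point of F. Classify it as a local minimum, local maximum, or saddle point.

The mixed partial ∂²F/∂u∂v is 0, so the Hessian at any point is diag(F_uu, F_vv) = diag(6(2u - 3), 4(-3v^2 + 6v + 4)).
At (1, 0): H = diag(-6, 16).
The eigenvalues have opposite signs, so H is indefinite: a saddle point.

saddle point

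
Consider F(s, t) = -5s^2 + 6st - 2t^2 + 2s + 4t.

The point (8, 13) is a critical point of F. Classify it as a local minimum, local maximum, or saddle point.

local maximum

The Hessian of F is constant: H = [[-10, 6], [6, -4]].
det(H) = (-10)·(-4) − 6² = 4.
det(H) > 0 and tr(H) = -14 < 0, so H is negative definite and the point is a local maximum.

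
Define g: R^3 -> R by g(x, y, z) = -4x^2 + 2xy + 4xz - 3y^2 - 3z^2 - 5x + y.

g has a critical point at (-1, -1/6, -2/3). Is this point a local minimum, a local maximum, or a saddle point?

The Hessian is constant: H = [[-8, 2, 4], [2, -6, 0], [4, 0, -6]].
Leading principal minors: Δ₁ = -8, Δ₂ = 44, Δ₃ = -168.
The minors alternate sign starting negative (−, +, −), so H is negative definite: a local maximum.

local maximum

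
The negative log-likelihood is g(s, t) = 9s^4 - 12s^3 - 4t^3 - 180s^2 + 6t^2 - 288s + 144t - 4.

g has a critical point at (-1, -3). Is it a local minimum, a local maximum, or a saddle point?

saddle point

The mixed partial ∂²g/∂s∂t is 0, so the Hessian at any point is diag(g_ss, g_tt) = diag(36(3s^2 - 2s - 10), 12(-2t + 1)).
At (-1, -3): H = diag(-180, 84).
The eigenvalues have opposite signs, so H is indefinite: a saddle point.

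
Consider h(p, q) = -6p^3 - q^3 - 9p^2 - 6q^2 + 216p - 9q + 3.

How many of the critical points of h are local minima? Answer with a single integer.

1

h separates as a function of p plus a function of q, so ∇h=0 decouples.
∂h/∂p = -18(p - 3)(p + 4) = 0 at p ∈ {-4, 3}; ∂h/∂q = -3(q + 1)(q + 3) = 0 at q ∈ {-3, -1}.
The Hessian is diagonal: diag(h_pp, h_qq). Second derivatives: h_pp(-4)=126, h_pp(3)=-126; h_qq(-3)=6, h_qq(-1)=-6.
Local minima occur where both diagonal entries positive: (-4, -3). Count: 1.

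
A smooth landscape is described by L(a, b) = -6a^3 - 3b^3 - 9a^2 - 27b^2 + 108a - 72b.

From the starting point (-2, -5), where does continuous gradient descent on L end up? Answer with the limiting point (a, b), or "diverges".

L is separable, so gradient descent decouples: a follows -∂L/∂a, b follows -∂L/∂b.
∂L/∂a = -18(a - 2)(a + 3); at a=-2 this is 72, so a decreases.
∂L/∂b = -9(b + 2)(b + 4); at b=-5 this is -27, so b increases.
a converges to its nearest critical value -3 (a local min of the a-part); b converges to -4. The iterate converges to (-3, -4).

(-3, -4)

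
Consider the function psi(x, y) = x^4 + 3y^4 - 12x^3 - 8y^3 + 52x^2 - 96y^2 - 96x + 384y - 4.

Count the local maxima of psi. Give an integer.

psi separates as a function of x plus a function of y, so ∇psi=0 decouples.
∂psi/∂x = 4(x - 4)(x - 3)(x - 2) = 0 at x ∈ {2, 3, 4}; ∂psi/∂y = 12(y - 4)(y - 2)(y + 4) = 0 at y ∈ {-4, 2, 4}.
The Hessian is diagonal: diag(psi_xx, psi_yy). Second derivatives: psi_xx(2)=8, psi_xx(3)=-4, psi_xx(4)=8; psi_yy(-4)=576, psi_yy(2)=-144, psi_yy(4)=192.
Local maxima occur where both diagonal entries negative: (3, 2). Count: 1.

1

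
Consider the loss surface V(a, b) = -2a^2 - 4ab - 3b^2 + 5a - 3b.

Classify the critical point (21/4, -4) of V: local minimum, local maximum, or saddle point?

local maximum

The Hessian of V is constant: H = [[-4, -4], [-4, -6]].
det(H) = (-4)·(-6) − (-4)² = 8.
det(H) > 0 and tr(H) = -10 < 0, so H is negative definite and the point is a local maximum.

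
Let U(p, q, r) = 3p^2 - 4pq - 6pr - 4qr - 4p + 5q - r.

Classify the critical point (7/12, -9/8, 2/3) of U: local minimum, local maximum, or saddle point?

saddle point

The Hessian is constant: H = [[6, -4, -6], [-4, 0, -4], [-6, -4, 0]].
Leading principal minors: Δ₁ = 6, Δ₂ = -16, Δ₃ = -288.
The minors fit neither the all-positive nor the alternating-sign pattern, so H is indefinite: a saddle point.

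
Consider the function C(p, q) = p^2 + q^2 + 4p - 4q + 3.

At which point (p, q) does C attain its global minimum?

C(p,q) separates as A(p) + B(q) + 3, so its minimum is min A + min B + 3.
A'(p) = 2p + 4 vanishes at p ∈ {-2}; B'(q) = 2q - 4 vanishes at q ∈ {2}.
Local minima of A (where A''>0): A(-2)=-4. Local minima of B: B(2)=-4.
So the global minimum of C is A(-2) + B(2) + 3 = -4 − 4 + 3 = -5, attained at (-2, 2).

(-2, 2)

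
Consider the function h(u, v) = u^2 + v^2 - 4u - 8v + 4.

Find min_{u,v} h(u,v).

h(u,v) separates as P(u) + Q(v) + 4, so its minimum is min P + min Q + 4.
P'(u) = 2u - 4 vanishes at u ∈ {2}; Q'(v) = 2v - 8 vanishes at v ∈ {4}.
Local minima of P (where P''>0): P(2)=-4. Local minima of Q: Q(4)=-16.
So the global minimum of h is P(2) + Q(4) + 4 = -4 − 16 + 4 = -16, attained at (2, 4).

-16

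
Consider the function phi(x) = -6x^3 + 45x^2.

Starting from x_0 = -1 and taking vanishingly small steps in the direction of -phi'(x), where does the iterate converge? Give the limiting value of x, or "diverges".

phi'(x) = -18x(x - 5), so phi'(-1) = -108.
Gradient descent moves in the -phi' direction, i.e. x is increasing.
The nearest critical point in that direction is x = 0, where phi'' = 90 > 0 (a local minimum). The iterate converges there.

0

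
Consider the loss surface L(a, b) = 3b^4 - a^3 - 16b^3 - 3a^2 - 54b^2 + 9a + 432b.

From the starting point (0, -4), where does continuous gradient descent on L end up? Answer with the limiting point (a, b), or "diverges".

(-3, -3)

L is separable, so gradient descent decouples: a follows -∂L/∂a, b follows -∂L/∂b.
∂L/∂a = -3(a - 1)(a + 3); at a=0 this is 9, so a decreases.
∂L/∂b = 12(b - 4)(b - 3)(b + 3); at b=-4 this is -672, so b increases.
a converges to its nearest critical value -3 (a local min of the a-part); b converges to -3. The iterate converges to (-3, -3).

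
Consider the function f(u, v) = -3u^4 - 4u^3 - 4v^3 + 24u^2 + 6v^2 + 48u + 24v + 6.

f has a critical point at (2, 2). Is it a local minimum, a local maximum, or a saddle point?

The mixed partial ∂²f/∂u∂v is 0, so the Hessian at any point is diag(f_uu, f_vv) = diag(12(-3u^2 - 2u + 4), 12(-2v + 1)).
At (2, 2): H = diag(-144, -36).
Both eigenvalues are negative, so H is negative definite: a local maximum.

local maximum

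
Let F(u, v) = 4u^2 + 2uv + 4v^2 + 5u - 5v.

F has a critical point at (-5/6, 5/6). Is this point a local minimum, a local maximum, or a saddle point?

local minimum

The Hessian of F is constant: H = [[8, 2], [2, 8]].
det(H) = 8·8 − 2² = 60.
det(H) > 0 and tr(H) = 16 > 0, so H is positive definite and the point is a local minimum.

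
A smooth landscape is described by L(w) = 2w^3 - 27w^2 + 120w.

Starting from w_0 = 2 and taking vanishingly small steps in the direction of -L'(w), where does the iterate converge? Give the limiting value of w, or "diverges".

diverges

L'(w) = 6(w - 5)(w - 4), so L'(2) = 36.
Gradient descent moves in the -L' direction, i.e. w is decreasing.
There is no critical point below w=2, and L' keeps the same sign, so the iterate runs off to −∞.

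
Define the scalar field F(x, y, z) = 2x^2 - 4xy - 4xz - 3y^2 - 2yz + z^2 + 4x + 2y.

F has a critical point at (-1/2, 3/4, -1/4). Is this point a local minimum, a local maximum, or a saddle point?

The Hessian is constant: H = [[4, -4, -4], [-4, -6, -2], [-4, -2, 2]].
Leading principal minors: Δ₁ = 4, Δ₂ = -40, Δ₃ = -64.
The minors fit neither the all-positive nor the alternating-sign pattern, so H is indefinite: a saddle point.

saddle point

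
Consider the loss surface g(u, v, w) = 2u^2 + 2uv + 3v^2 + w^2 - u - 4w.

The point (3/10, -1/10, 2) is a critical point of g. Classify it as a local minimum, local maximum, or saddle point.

local minimum

The Hessian is constant: H = [[4, 2, 0], [2, 6, 0], [0, 0, 2]].
Leading principal minors: Δ₁ = 4, Δ₂ = 20, Δ₃ = 40.
All leading minors are positive, so H is positive definite: a local minimum.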